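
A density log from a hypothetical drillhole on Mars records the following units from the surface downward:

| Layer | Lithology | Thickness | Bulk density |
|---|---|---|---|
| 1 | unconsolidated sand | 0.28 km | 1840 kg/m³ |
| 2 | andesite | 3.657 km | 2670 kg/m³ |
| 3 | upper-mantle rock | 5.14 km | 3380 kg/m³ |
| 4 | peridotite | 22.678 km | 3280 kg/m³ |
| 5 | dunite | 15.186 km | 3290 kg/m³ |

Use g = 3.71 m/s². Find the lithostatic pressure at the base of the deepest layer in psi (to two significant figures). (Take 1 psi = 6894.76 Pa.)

unconsolidated sand: 1840 kg/m³ × 3.71 m/s² × 280 m = 1.911×10^6 Pa = 277.2 psi
andesite: 2670 kg/m³ × 3.71 m/s² × 3657 m = 3.623×10^7 Pa = 5254 psi
upper-mantle rock: 3380 kg/m³ × 3.71 m/s² × 5140 m = 6.445×10^7 Pa = 9348 psi
peridotite: 3280 kg/m³ × 3.71 m/s² × 22678 m = 2.760×10^8 Pa = 40025 psi
dunite: 3290 kg/m³ × 3.71 m/s² × 15186 m = 1.854×10^8 Pa = 26884 psi
Total = 277.2 + 5254 + 9348 + 40025 + 26884 = 81789 psi

82000 psi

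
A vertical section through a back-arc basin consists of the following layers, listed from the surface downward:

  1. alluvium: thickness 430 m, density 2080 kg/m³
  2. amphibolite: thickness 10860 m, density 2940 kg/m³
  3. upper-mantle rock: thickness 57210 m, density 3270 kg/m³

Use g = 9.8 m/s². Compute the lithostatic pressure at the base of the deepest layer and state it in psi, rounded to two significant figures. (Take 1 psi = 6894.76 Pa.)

alluvium: 2080 kg/m³ × 9.8 m/s² × 430 m = 8.765×10^6 Pa = 1271 psi
amphibolite: 2940 kg/m³ × 9.8 m/s² × 10860 m = 3.129×10^8 Pa = 45382 psi
upper-mantle rock: 3270 kg/m³ × 9.8 m/s² × 57210 m = 1.833×10^9 Pa = 2.659×10^5 psi
Total = 1271 + 45382 + 2.659×10^5 = 3.1256×10^5 psi

310000 psi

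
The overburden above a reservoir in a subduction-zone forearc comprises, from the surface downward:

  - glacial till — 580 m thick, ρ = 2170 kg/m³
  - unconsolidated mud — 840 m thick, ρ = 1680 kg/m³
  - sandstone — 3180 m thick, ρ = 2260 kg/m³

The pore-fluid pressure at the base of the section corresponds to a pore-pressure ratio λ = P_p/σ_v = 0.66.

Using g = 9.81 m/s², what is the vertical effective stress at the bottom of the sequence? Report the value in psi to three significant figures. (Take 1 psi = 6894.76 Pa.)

4770 psi

Overburden (lithostatic) stress σ_v:
glacial till: 2170 kg/m³ × 9.81 m/s² × 580 m = 1.235×10^7 Pa = 12.35 MPa
unconsolidated mud: 1680 kg/m³ × 9.81 m/s² × 840 m = 1.384×10^7 Pa = 13.84 MPa
sandstone: 2260 kg/m³ × 9.81 m/s² × 3180 m = 7.050×10^7 Pa = 70.50 MPa
Total = 12.35 + 13.84 + 70.50 = 96.693 MPa
Pore pressure P_p = λ·σ_v = 0.66 × 96.69 MPa = 63.82 MPa
Effective stress σ' = σ_v − P_p = 96.69 − 63.82 = 32.876 MPa = 4768.2 psi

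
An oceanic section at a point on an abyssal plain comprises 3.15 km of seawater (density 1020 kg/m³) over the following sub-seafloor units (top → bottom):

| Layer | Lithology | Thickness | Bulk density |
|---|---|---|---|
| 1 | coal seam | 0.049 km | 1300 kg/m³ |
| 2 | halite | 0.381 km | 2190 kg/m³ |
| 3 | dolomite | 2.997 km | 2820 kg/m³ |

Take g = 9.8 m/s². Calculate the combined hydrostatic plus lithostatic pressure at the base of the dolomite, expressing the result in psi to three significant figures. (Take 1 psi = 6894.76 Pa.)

seawater: 1020 kg/m³ × 9.8 m/s² × 3150 m = 3.149×10^7 Pa = 4567 psi
coal seam: 1300 kg/m³ × 9.8 m/s² × 49 m = 6.243×10^5 Pa = 90.54 psi
halite: 2190 kg/m³ × 9.8 m/s² × 381 m = 8.177×10^6 Pa = 1186 psi
dolomite: 2820 kg/m³ × 9.8 m/s² × 2997 m = 8.283×10^7 Pa = 12013 psi
Total = 4567 + 90.54 + 1186 + 12013 = 17856 psi

17900 psi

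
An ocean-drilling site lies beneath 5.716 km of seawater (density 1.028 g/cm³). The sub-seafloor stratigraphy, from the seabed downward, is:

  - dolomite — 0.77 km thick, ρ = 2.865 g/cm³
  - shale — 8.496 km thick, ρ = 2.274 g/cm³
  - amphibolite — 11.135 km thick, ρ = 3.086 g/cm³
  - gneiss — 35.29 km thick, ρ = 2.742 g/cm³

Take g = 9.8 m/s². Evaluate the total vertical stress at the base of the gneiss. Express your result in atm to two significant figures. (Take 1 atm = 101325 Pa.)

seawater: 1028 kg/m³ × 9.8 m/s² × 5716 m = 5.759×10^7 Pa = 568.3 atm
dolomite: 2865 kg/m³ × 9.8 m/s² × 770 m = 2.162×10^7 Pa = 213.4 atm
shale: 2274 kg/m³ × 9.8 m/s² × 8496 m = 1.893×10^8 Pa = 1869 atm
amphibolite: 3086 kg/m³ × 9.8 m/s² × 11135 m = 3.368×10^8 Pa = 3323 atm
gneiss: 2742 kg/m³ × 9.8 m/s² × 35290 m = 9.483×10^8 Pa = 9359 atm
Total = 568.3 + 213.4 + 1869 + 3323 + 9359 = 15333 atm

15000 atm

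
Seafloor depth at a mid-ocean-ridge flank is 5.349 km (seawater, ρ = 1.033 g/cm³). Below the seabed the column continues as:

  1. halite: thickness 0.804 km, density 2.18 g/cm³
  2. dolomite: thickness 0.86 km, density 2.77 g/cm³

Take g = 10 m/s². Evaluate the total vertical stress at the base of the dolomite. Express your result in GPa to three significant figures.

0.0966 GPa

seawater: 1033 kg/m³ × 10 m/s² × 5349 m = 5.526×10^7 Pa = 0.05526 GPa
halite: 2180 kg/m³ × 10 m/s² × 804 m = 1.753×10^7 Pa = 0.01753 GPa
dolomite: 2770 kg/m³ × 10 m/s² × 860 m = 2.382×10^7 Pa = 0.02382 GPa
Total = 0.05526 + 0.01753 + 0.02382 = 0.096604 GPa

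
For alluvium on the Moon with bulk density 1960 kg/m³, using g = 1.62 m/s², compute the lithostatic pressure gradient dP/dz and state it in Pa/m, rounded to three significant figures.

3180 Pa/m

dP/dz = ρg = 1960 kg/m³ × 1.62 m/s² = 3175.2 Pa/m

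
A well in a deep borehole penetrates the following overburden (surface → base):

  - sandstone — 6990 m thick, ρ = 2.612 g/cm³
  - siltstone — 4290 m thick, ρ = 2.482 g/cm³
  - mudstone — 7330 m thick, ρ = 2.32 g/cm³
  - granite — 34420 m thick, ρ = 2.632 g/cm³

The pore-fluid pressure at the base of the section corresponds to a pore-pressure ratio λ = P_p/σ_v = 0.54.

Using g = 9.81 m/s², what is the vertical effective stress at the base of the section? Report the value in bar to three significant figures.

6160 bar

Overburden (lithostatic) stress σ_v:
sandstone: 2612 kg/m³ × 9.81 m/s² × 6990 m = 1.791×10^8 Pa = 179.1 MPa
siltstone: 2482 kg/m³ × 9.81 m/s² × 4290 m = 1.045×10^8 Pa = 104.5 MPa
mudstone: 2320 kg/m³ × 9.81 m/s² × 7330 m = 1.668×10^8 Pa = 166.8 MPa
granite: 2632 kg/m³ × 9.81 m/s² × 34420 m = 8.887×10^8 Pa = 888.7 MPa
Total = 179.1 + 104.5 + 166.8 + 888.7 = 1339.1 MPa
Pore pressure P_p = λ·σ_v = 0.54 × 1339 MPa = 723.1 MPa
Effective stress σ' = σ_v − P_p = 1339 − 723.1 = 615.99 MPa = 6159.9 bar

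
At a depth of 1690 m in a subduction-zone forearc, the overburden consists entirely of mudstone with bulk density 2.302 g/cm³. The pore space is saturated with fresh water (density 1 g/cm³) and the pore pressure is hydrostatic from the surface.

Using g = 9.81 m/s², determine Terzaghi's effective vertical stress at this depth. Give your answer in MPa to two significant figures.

Overburden (lithostatic) stress σ_v:
mudstone: 2302 kg/m³ × 9.81 m/s² × 1690 m = 3.816×10^7 Pa = 38.16 MPa
Pore pressure P_p = 1000 kg/m³ × 9.81 m/s² × 1690 m = 1.658×10^7 Pa = 16.58 MPa
Effective stress σ' = σ_v − P_p = 38.16 − 16.58 = 21.586 MPa

22 MPa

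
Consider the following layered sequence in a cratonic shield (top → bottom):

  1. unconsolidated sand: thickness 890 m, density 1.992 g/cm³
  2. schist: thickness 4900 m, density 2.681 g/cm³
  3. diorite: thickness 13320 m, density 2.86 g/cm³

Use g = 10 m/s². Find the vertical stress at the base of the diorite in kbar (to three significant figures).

unconsolidated sand: 1992 kg/m³ × 10 m/s² × 890 m = 1.773×10^7 Pa = 0.1773 kbar
schist: 2681 kg/m³ × 10 m/s² × 4900 m = 1.314×10^8 Pa = 1.314 kbar
diorite: 2860 kg/m³ × 10 m/s² × 13320 m = 3.810×10^8 Pa = 3.810 kbar
Total = 0.1773 + 1.314 + 3.810 = 5.3005 kbar

5.30 kbar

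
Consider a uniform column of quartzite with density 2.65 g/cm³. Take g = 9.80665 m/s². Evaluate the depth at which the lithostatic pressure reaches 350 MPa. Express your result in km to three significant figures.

13.5 km

h = P/(ρg) = 350 MPa / (2650 kg/m³ × 9.80665 m/s²) = 3.500×10^8 Pa / 25988 Pa/m = 13468 m
= 13.468 km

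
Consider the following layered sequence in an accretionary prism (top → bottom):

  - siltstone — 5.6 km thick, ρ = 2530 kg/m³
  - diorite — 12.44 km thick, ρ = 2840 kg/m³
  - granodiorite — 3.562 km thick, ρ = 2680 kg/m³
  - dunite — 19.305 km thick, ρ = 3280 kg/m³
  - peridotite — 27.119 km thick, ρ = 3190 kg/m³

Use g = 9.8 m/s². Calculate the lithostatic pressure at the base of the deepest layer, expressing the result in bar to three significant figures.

20500 bar

siltstone: 2530 kg/m³ × 9.8 m/s² × 5600 m = 1.388×10^8 Pa = 1388 bar
diorite: 2840 kg/m³ × 9.8 m/s² × 12440 m = 3.462×10^8 Pa = 3462 bar
granodiorite: 2680 kg/m³ × 9.8 m/s² × 3562 m = 9.355×10^7 Pa = 935.5 bar
dunite: 3280 kg/m³ × 9.8 m/s² × 19305 m = 6.205×10^8 Pa = 6205 bar
peridotite: 3190 kg/m³ × 9.8 m/s² × 27119 m = 8.478×10^8 Pa = 8478 bar
Total = 1388 + 3462 + 935.5 + 6205 + 8478 = 20470 bar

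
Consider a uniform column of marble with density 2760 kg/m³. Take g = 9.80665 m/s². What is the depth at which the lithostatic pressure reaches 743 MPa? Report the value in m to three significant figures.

27500 m

h = P/(ρg) = 743 MPa / (2760 kg/m³ × 9.80665 m/s²) = 7.430×10^8 Pa / 27066 Pa/m = 27451 m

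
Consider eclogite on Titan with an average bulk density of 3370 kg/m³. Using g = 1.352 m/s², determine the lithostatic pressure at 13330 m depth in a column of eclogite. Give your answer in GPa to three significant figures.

eclogite: 3370 kg/m³ × 1.352 m/s² × 13330 m = 6.073×10^7 Pa = 0.06073 GPa

0.0607 GPa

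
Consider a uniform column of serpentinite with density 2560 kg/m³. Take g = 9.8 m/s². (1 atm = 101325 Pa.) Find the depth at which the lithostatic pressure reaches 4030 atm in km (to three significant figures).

16.3 km

h = P/(ρg) = 4030 atm / (2560 kg/m³ × 9.8 m/s²) = 4.083×10^8 Pa / 25088 Pa/m = 16276 m
= 16.276 km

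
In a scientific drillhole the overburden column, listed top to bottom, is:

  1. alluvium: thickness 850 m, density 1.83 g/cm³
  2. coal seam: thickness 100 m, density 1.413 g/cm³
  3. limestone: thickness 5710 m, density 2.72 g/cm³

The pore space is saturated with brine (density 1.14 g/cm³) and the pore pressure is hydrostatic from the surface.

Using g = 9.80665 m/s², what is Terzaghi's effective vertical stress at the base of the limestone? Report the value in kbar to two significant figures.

0.94 kbar

Overburden (lithostatic) stress σ_v:
alluvium: 1830 kg/m³ × 9.80665 m/s² × 850 m = 1.525×10^7 Pa = 15.25 MPa
coal seam: 1413 kg/m³ × 9.80665 m/s² × 100 m = 1.386×10^6 Pa = 1.386 MPa
limestone: 2720 kg/m³ × 9.80665 m/s² × 5710 m = 1.523×10^8 Pa = 152.3 MPa
Total = 15.25 + 1.386 + 152.3 = 168.95 MPa
Pore pressure P_p = 1140 kg/m³ × 9.80665 m/s² × 6660 m = 7.446×10^7 Pa = 74.46 MPa
Effective stress σ' = σ_v − P_p = 168.9 − 74.46 = 94.493 MPa = 0.94493 kbar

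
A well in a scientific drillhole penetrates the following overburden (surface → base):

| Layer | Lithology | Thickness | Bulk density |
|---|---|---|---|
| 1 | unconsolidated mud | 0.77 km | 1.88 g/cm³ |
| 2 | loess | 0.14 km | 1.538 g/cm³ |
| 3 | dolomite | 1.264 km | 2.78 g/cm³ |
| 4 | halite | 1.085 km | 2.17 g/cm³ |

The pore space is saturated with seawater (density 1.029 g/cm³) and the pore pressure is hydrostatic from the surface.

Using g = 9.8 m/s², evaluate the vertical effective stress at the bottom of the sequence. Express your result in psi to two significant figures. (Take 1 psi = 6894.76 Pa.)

5900 psi

Overburden (lithostatic) stress σ_v:
unconsolidated mud: 1880 kg/m³ × 9.8 m/s² × 770 m = 1.419×10^7 Pa = 14.19 MPa
loess: 1538 kg/m³ × 9.8 m/s² × 140 m = 2.110×10^6 Pa = 2.110 MPa
dolomite: 2780 kg/m³ × 9.8 m/s² × 1264 m = 3.444×10^7 Pa = 34.44 MPa
halite: 2170 kg/m³ × 9.8 m/s² × 1085 m = 2.307×10^7 Pa = 23.07 MPa
Total = 14.19 + 2.110 + 34.44 + 23.07 = 73.807 MPa
Pore pressure P_p = 1029 kg/m³ × 9.8 m/s² × 3259 m = 3.286×10^7 Pa = 32.86 MPa
Effective stress σ' = σ_v − P_p = 73.81 − 32.86 = 40.942 MPa = 5938.2 psi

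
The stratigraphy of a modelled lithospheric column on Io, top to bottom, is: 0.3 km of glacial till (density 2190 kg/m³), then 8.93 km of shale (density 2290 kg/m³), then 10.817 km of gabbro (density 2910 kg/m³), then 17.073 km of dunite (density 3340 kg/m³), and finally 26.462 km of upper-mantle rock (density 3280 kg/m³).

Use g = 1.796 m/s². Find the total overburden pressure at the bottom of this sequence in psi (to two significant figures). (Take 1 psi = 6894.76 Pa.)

glacial till: 2190 kg/m³ × 1.796 m/s² × 300 m = 1.180×10^6 Pa = 171.1 psi
shale: 2290 kg/m³ × 1.796 m/s² × 8930 m = 3.673×10^7 Pa = 5327 psi
gabbro: 2910 kg/m³ × 1.796 m/s² × 10817 m = 5.653×10^7 Pa = 8199 psi
dunite: 3340 kg/m³ × 1.796 m/s² × 17073 m = 1.024×10^8 Pa = 14854 psi
upper-mantle rock: 3280 kg/m³ × 1.796 m/s² × 26462 m = 1.559×10^8 Pa = 22609 psi
Total = 171.1 + 5327 + 8199 + 14854 + 22609 = 51161 psi

51000 psi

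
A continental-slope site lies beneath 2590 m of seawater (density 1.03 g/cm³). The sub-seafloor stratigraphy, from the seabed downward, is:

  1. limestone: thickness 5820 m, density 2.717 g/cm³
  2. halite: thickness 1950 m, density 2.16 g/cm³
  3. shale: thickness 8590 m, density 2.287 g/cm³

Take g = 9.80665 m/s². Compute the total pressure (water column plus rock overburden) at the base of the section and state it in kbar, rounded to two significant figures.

4.2 kbar

seawater: 1030 kg/m³ × 9.80665 m/s² × 2590 m = 2.616×10^7 Pa = 0.2616 kbar
limestone: 2717 kg/m³ × 9.80665 m/s² × 5820 m = 1.551×10^8 Pa = 1.551 kbar
halite: 2160 kg/m³ × 9.80665 m/s² × 1950 m = 4.131×10^7 Pa = 0.4131 kbar
shale: 2287 kg/m³ × 9.80665 m/s² × 8590 m = 1.927×10^8 Pa = 1.927 kbar
Total = 0.2616 + 1.551 + 0.4131 + 1.927 = 4.1519 kbar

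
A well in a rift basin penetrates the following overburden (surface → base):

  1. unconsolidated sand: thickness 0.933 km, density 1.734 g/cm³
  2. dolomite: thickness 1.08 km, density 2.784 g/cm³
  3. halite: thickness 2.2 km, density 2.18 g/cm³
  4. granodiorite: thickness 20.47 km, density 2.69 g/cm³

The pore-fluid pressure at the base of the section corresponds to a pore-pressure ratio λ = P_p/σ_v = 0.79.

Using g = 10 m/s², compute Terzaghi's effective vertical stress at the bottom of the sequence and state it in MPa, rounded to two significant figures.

Overburden (lithostatic) stress σ_v:
unconsolidated sand: 1734 kg/m³ × 10 m/s² × 933 m = 1.618×10^7 Pa = 16.18 MPa
dolomite: 2784 kg/m³ × 10 m/s² × 1080 m = 3.007×10^7 Pa = 30.07 MPa
halite: 2180 kg/m³ × 10 m/s² × 2200 m = 4.796×10^7 Pa = 47.96 MPa
granodiorite: 2690 kg/m³ × 10 m/s² × 20470 m = 5.506×10^8 Pa = 550.6 MPa
Total = 16.18 + 30.07 + 47.96 + 550.6 = 644.85 MPa
Pore pressure P_p = λ·σ_v = 0.79 × 644.8 MPa = 509.4 MPa
Effective stress σ' = σ_v − P_p = 644.8 − 509.4 = 135.42 MPa

140 MPa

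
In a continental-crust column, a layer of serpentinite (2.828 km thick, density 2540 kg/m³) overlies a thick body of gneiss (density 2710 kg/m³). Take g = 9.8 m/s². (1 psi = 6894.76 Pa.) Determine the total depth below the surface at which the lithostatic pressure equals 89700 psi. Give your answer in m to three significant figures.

Pressure at base of upper layers: 2540×9.8×2828 = 7.039×10^7 Pa = 10210 psi
Remaining pressure to be supplied by gneiss: 6.185×10^8 − 7.039×10^7 = 5.481×10^8 Pa
Additional depth in gneiss = 5.481×10^8 Pa / (2710 kg/m³ × 9.8 m/s²) = 20637 m
Total depth = 2828 m + 20637 m = 23465 m

23500 m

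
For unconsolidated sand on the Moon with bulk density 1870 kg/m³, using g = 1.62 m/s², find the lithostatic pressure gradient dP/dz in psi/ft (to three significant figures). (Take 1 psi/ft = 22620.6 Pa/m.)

0.134 psi/ft

dP/dz = ρg = 1870 kg/m³ × 1.62 m/s² = 3029.4 Pa/m
= 3029.4 Pa/m × (1 psi/ft / 22621 Pa/m) = 0.13392 psi/ft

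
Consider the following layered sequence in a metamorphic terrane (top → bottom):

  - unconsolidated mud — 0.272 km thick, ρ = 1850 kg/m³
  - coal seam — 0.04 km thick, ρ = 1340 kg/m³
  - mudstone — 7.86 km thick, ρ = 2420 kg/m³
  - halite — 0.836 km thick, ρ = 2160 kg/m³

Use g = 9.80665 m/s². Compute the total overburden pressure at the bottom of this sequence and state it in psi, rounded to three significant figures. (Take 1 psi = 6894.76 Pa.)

30400 psi

unconsolidated mud: 1850 kg/m³ × 9.80665 m/s² × 272 m = 4.935×10^6 Pa = 715.7 psi
coal seam: 1340 kg/m³ × 9.80665 m/s² × 40 m = 5.256×10^5 Pa = 76.24 psi
mudstone: 2420 kg/m³ × 9.80665 m/s² × 7860 m = 1.865×10^8 Pa = 27055 psi
halite: 2160 kg/m³ × 9.80665 m/s² × 836 m = 1.771×10^7 Pa = 2568 psi
Total = 715.7 + 76.24 + 27055 + 2568 = 30415 psi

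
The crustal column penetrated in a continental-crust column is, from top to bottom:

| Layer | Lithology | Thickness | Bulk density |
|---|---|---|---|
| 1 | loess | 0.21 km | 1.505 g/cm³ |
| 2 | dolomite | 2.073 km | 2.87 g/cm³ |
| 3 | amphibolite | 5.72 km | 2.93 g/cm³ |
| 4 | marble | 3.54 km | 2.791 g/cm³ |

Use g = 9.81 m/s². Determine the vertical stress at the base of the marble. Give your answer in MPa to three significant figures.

loess: 1505 kg/m³ × 9.81 m/s² × 210 m = 3.100×10^6 Pa = 3.100 MPa
dolomite: 2870 kg/m³ × 9.81 m/s² × 2073 m = 5.836×10^7 Pa = 58.36 MPa
amphibolite: 2930 kg/m³ × 9.81 m/s² × 5720 m = 1.644×10^8 Pa = 164.4 MPa
marble: 2791 kg/m³ × 9.81 m/s² × 3540 m = 9.692×10^7 Pa = 96.92 MPa
Total = 3.100 + 58.36 + 164.4 + 96.92 = 322.80 MPa

323 MPa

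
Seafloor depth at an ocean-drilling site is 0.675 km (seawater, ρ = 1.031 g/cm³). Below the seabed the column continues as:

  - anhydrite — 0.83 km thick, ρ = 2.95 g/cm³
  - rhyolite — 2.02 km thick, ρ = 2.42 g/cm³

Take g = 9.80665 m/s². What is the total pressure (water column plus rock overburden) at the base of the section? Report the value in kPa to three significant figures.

seawater: 1031 kg/m³ × 9.80665 m/s² × 675 m = 6.825×10^6 Pa = 6825 kPa
anhydrite: 2950 kg/m³ × 9.80665 m/s² × 830 m = 2.401×10^7 Pa = 24012 kPa
rhyolite: 2420 kg/m³ × 9.80665 m/s² × 2020 m = 4.794×10^7 Pa = 47939 kPa
Total = 6825 + 24012 + 47939 = 78775 kPa

78800 kPa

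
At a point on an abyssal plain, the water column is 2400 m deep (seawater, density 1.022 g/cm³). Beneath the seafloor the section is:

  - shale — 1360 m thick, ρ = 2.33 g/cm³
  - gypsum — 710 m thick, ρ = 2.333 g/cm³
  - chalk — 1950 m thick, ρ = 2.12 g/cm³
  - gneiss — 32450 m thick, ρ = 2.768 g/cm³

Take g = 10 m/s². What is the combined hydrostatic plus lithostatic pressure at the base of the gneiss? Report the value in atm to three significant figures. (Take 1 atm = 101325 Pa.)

seawater: 1022 kg/m³ × 10 m/s² × 2400 m = 2.453×10^7 Pa = 242.1 atm
shale: 2330 kg/m³ × 10 m/s² × 1360 m = 3.169×10^7 Pa = 312.7 atm
gypsum: 2333 kg/m³ × 10 m/s² × 710 m = 1.656×10^7 Pa = 163.5 atm
chalk: 2120 kg/m³ × 10 m/s² × 1950 m = 4.134×10^7 Pa = 408.0 atm
gneiss: 2768 kg/m³ × 10 m/s² × 32450 m = 8.982×10^8 Pa = 8865 atm
Total = 242.1 + 312.7 + 163.5 + 408.0 + 8865 = 9991.0 atm

9990 atm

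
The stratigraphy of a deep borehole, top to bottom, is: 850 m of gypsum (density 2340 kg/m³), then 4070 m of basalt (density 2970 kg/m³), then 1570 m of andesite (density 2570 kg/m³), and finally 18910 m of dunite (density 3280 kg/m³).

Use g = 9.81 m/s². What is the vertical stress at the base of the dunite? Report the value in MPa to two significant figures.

gypsum: 2340 kg/m³ × 9.81 m/s² × 850 m = 1.951×10^7 Pa = 19.51 MPa
basalt: 2970 kg/m³ × 9.81 m/s² × 4070 m = 1.186×10^8 Pa = 118.6 MPa
andesite: 2570 kg/m³ × 9.81 m/s² × 1570 m = 3.958×10^7 Pa = 39.58 MPa
dunite: 3280 kg/m³ × 9.81 m/s² × 18910 m = 6.085×10^8 Pa = 608.5 MPa
Total = 19.51 + 118.6 + 39.58 + 608.5 = 786.14 MPa

790 MPa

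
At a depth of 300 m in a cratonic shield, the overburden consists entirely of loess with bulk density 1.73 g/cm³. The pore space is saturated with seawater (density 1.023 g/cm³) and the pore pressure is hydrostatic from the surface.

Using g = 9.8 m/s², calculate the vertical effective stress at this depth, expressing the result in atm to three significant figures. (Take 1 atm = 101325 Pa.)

Overburden (lithostatic) stress σ_v:
loess: 1730 kg/m³ × 9.8 m/s² × 300 m = 5.086×10^6 Pa = 5.086 MPa
Pore pressure P_p = 1023 kg/m³ × 9.8 m/s² × 300 m = 3.008×10^6 Pa = 3.008 MPa
Effective stress σ' = σ_v − P_p = 5.086 − 3.008 = 2.0786 MPa = 20.514 atm

20.5 atm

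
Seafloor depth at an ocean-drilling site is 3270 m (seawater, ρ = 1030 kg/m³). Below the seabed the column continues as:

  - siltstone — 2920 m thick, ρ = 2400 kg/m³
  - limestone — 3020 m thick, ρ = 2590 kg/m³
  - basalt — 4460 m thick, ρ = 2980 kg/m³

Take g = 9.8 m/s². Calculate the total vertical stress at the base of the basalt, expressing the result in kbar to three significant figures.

3.09 kbar

seawater: 1030 kg/m³ × 9.8 m/s² × 3270 m = 3.301×10^7 Pa = 0.3301 kbar
siltstone: 2400 kg/m³ × 9.8 m/s² × 2920 m = 6.868×10^7 Pa = 0.6868 kbar
limestone: 2590 kg/m³ × 9.8 m/s² × 3020 m = 7.665×10^7 Pa = 0.7665 kbar
basalt: 2980 kg/m³ × 9.8 m/s² × 4460 m = 1.302×10^8 Pa = 1.302 kbar
Total = 0.3301 + 0.6868 + 0.7665 + 1.302 = 3.0859 kbar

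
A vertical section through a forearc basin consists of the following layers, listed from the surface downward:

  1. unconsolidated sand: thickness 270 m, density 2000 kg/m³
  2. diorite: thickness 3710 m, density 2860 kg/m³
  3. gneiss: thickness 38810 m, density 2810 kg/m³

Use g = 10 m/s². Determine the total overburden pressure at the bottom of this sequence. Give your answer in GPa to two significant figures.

unconsolidated sand: 2000 kg/m³ × 10 m/s² × 270 m = 5.400×10^6 Pa = 5.400×10^-3 GPa
diorite: 2860 kg/m³ × 10 m/s² × 3710 m = 1.061×10^8 Pa = 0.1061 GPa
gneiss: 2810 kg/m³ × 10 m/s² × 38810 m = 1.091×10^9 Pa = 1.091 GPa
Total = 5.400×10^-3 + 0.1061 + 1.091 = 1.2021 GPa

1.2 GPa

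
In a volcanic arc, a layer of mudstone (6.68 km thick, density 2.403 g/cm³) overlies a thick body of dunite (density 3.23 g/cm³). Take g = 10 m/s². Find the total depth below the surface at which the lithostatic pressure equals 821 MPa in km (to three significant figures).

Pressure at base of upper layers: 2403×10×6680 = 1.605×10^8 Pa = 160.5 MPa
Remaining pressure to be supplied by dunite: 8.210×10^8 − 1.605×10^8 = 6.605×10^8 Pa
Additional depth in dunite = 6.605×10^8 Pa / (3230 kg/m³ × 10 m/s²) = 20448 m
Total depth = 6680 m + 20448 m = 27128 m
= 27.128 km

27.1 km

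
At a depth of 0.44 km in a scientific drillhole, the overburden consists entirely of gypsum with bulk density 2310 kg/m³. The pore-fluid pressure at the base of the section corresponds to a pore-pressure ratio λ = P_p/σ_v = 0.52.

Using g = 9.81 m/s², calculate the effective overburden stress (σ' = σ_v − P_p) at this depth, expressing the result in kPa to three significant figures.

Overburden (lithostatic) stress σ_v:
gypsum: 2310 kg/m³ × 9.81 m/s² × 440 m = 9.971×10^6 Pa = 9.971 MPa
Pore pressure P_p = λ·σ_v = 0.52 × 9.971 MPa = 5.185 MPa
Effective stress σ' = σ_v − P_p = 9.971 − 5.185 = 4.7860 MPa = 4786.0 kPa

4790 kPa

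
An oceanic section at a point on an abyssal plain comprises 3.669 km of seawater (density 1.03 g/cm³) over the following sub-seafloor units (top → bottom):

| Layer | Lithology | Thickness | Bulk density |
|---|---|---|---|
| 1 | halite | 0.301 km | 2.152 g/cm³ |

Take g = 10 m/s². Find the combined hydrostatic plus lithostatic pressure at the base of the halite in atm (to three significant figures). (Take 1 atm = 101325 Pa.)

437 atm

seawater: 1030 kg/m³ × 10 m/s² × 3669 m = 3.779×10^7 Pa = 373.0 atm
halite: 2152 kg/m³ × 10 m/s² × 301 m = 6.478×10^6 Pa = 63.93 atm
Total = 373.0 + 63.93 = 436.89 atm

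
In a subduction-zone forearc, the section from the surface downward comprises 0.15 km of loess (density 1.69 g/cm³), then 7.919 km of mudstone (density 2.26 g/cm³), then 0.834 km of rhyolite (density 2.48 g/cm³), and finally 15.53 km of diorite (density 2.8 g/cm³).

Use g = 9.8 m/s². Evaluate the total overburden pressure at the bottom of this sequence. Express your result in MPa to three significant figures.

624 MPa

loess: 1690 kg/m³ × 9.8 m/s² × 150 m = 2.484×10^6 Pa = 2.484 MPa
mudstone: 2260 kg/m³ × 9.8 m/s² × 7919 m = 1.754×10^8 Pa = 175.4 MPa
rhyolite: 2480 kg/m³ × 9.8 m/s² × 834 m = 2.027×10^7 Pa = 20.27 MPa
diorite: 2800 kg/m³ × 9.8 m/s² × 15530 m = 4.261×10^8 Pa = 426.1 MPa
Total = 2.484 + 175.4 + 20.27 + 426.1 = 624.29 MPa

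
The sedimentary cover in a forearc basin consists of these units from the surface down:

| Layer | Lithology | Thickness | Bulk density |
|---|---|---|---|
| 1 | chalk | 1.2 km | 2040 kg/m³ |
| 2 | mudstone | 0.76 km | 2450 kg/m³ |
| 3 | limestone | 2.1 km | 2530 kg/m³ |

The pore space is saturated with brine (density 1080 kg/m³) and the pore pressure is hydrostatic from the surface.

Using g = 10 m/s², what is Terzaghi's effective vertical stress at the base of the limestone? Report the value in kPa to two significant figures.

Overburden (lithostatic) stress σ_v:
chalk: 2040 kg/m³ × 10 m/s² × 1200 m = 2.448×10^7 Pa = 24.48 MPa
mudstone: 2450 kg/m³ × 10 m/s² × 760 m = 1.862×10^7 Pa = 18.62 MPa
limestone: 2530 kg/m³ × 10 m/s² × 2100 m = 5.313×10^7 Pa = 53.13 MPa
Total = 24.48 + 18.62 + 53.13 = 96.230 MPa
Pore pressure P_p = 1080 kg/m³ × 10 m/s² × 4060 m = 4.385×10^7 Pa = 43.85 MPa
Effective stress σ' = σ_v − P_p = 96.23 − 43.85 = 52.382 MPa = 52382 kPa

52000 kPa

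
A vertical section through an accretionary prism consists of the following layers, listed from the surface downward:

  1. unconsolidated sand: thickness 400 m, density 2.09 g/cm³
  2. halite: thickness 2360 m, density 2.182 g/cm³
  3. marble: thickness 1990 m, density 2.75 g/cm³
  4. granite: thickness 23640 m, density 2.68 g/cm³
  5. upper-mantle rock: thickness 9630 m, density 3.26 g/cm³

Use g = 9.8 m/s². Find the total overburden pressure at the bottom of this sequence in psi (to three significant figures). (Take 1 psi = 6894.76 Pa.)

151000 psi

unconsolidated sand: 2090 kg/m³ × 9.8 m/s² × 400 m = 8.193×10^6 Pa = 1188 psi
halite: 2182 kg/m³ × 9.8 m/s² × 2360 m = 5.047×10^7 Pa = 7319 psi
marble: 2750 kg/m³ × 9.8 m/s² × 1990 m = 5.363×10^7 Pa = 7778 psi
granite: 2680 kg/m³ × 9.8 m/s² × 23640 m = 6.209×10^8 Pa = 90051 psi
upper-mantle rock: 3260 kg/m³ × 9.8 m/s² × 9630 m = 3.077×10^8 Pa = 44622 psi
Total = 1188 + 7319 + 7778 + 90051 + 44622 = 1.5096×10^5 psi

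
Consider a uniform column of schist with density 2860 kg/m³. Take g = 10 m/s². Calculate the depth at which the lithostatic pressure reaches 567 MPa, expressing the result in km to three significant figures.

19.8 km

h = P/(ρg) = 567 MPa / (2860 kg/m³ × 10 m/s²) = 5.670×10^8 Pa / 28600 Pa/m = 19825 m
= 19.825 km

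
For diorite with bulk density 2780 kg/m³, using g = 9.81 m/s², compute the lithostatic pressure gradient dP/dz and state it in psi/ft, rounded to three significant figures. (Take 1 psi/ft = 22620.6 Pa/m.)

1.21 psi/ft

dP/dz = ρg = 2780 kg/m³ × 9.81 m/s² = 27272 Pa/m
= 27272 Pa/m × (1 psi/ft / 22621 Pa/m) = 1.2056 psi/ft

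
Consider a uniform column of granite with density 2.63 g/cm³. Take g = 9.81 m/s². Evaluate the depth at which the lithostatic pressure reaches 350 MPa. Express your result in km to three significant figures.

13.6 km

h = P/(ρg) = 350 MPa / (2630 kg/m³ × 9.81 m/s²) = 3.500×10^8 Pa / 25800 Pa/m = 13566 m
= 13.566 km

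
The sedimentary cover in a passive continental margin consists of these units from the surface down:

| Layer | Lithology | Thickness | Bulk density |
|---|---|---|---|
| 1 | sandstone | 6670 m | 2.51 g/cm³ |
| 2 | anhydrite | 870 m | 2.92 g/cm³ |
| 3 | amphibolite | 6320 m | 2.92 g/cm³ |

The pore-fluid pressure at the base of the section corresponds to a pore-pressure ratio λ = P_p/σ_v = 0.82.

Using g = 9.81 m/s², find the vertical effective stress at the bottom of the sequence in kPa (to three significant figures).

Overburden (lithostatic) stress σ_v:
sandstone: 2510 kg/m³ × 9.81 m/s² × 6670 m = 1.642×10^8 Pa = 164.2 MPa
anhydrite: 2920 kg/m³ × 9.81 m/s² × 870 m = 2.492×10^7 Pa = 24.92 MPa
amphibolite: 2920 kg/m³ × 9.81 m/s² × 6320 m = 1.810×10^8 Pa = 181.0 MPa
Total = 164.2 + 24.92 + 181.0 = 370.20 MPa
Pore pressure P_p = λ·σ_v = 0.82 × 370.2 MPa = 303.6 MPa
Effective stress σ' = σ_v − P_p = 370.2 − 303.6 = 66.635 MPa = 66635 kPa

66600 kPa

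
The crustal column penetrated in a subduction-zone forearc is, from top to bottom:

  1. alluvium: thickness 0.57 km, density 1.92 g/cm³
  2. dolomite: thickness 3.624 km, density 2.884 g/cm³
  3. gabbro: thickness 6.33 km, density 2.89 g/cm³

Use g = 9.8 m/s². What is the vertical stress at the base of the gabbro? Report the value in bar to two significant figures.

alluvium: 1920 kg/m³ × 9.8 m/s² × 570 m = 1.073×10^7 Pa = 107.3 bar
dolomite: 2884 kg/m³ × 9.8 m/s² × 3624 m = 1.024×10^8 Pa = 1024 bar
gabbro: 2890 kg/m³ × 9.8 m/s² × 6330 m = 1.793×10^8 Pa = 1793 bar
Total = 107.3 + 1024 + 1793 = 2924.3 bar

2900 bar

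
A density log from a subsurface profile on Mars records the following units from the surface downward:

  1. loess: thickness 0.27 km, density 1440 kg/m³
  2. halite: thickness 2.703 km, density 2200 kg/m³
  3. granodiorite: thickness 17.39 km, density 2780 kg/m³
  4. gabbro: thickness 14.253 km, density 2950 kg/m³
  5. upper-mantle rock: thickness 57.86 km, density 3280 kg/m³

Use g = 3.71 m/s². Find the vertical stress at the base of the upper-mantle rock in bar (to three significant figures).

10600 bar

loess: 1440 kg/m³ × 3.71 m/s² × 270 m = 1.442×10^6 Pa = 14.42 bar
halite: 2200 kg/m³ × 3.71 m/s² × 2703 m = 2.206×10^7 Pa = 220.6 bar
granodiorite: 2780 kg/m³ × 3.71 m/s² × 17390 m = 1.794×10^8 Pa = 1794 bar
gabbro: 2950 kg/m³ × 3.71 m/s² × 14253 m = 1.560×10^8 Pa = 1560 bar
upper-mantle rock: 3280 kg/m³ × 3.71 m/s² × 57860 m = 7.041×10^8 Pa = 7041 bar
Total = 14.42 + 220.6 + 1794 + 1560 + 7041 = 10629 bar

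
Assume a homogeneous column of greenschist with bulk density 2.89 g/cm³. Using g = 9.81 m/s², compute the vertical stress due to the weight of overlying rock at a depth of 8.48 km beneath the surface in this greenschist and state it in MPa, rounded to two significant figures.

greenschist: 2890 kg/m³ × 9.81 m/s² × 8480 m = 2.404×10^8 Pa = 240.4 MPa

240 MPa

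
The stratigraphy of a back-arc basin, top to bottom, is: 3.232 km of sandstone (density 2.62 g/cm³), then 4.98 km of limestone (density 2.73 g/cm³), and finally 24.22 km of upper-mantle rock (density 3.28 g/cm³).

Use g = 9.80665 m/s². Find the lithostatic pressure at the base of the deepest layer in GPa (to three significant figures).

0.995 GPa

sandstone: 2620 kg/m³ × 9.80665 m/s² × 3232 m = 8.304×10^7 Pa = 0.08304 GPa
limestone: 2730 kg/m³ × 9.80665 m/s² × 4980 m = 1.333×10^8 Pa = 0.1333 GPa
upper-mantle rock: 3280 kg/m³ × 9.80665 m/s² × 24220 m = 7.791×10^8 Pa = 0.7791 GPa
Total = 0.08304 + 0.1333 + 0.7791 = 0.99542 GPa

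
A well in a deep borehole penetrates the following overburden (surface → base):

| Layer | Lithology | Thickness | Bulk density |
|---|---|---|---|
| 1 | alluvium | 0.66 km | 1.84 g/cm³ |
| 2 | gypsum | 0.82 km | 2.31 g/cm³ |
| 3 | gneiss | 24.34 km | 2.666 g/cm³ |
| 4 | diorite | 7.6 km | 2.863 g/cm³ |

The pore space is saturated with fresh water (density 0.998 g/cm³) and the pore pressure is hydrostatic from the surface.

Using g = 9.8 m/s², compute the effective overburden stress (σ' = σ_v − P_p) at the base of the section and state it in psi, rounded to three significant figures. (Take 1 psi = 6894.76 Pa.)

80200 psi

Overburden (lithostatic) stress σ_v:
alluvium: 1840 kg/m³ × 9.8 m/s² × 660 m = 1.190×10^7 Pa = 11.90 MPa
gypsum: 2310 kg/m³ × 9.8 m/s² × 820 m = 1.856×10^7 Pa = 18.56 MPa
gneiss: 2666 kg/m³ × 9.8 m/s² × 24340 m = 6.359×10^8 Pa = 635.9 MPa
diorite: 2863 kg/m³ × 9.8 m/s² × 7600 m = 2.132×10^8 Pa = 213.2 MPa
Total = 11.90 + 18.56 + 635.9 + 213.2 = 879.63 MPa
Pore pressure P_p = 998 kg/m³ × 9.8 m/s² × 33420 m = 3.269×10^8 Pa = 326.9 MPa
Effective stress σ' = σ_v − P_p = 879.6 − 326.9 = 552.77 MPa = 80172 psi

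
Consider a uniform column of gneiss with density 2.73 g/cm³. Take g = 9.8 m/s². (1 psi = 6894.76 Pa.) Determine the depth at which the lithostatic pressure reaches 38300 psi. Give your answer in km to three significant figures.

9.87 km

h = P/(ρg) = 38300 psi / (2730 kg/m³ × 9.8 m/s²) = 2.641×10^8 Pa / 26754 Pa/m = 9870.3 m
= 9.8703 km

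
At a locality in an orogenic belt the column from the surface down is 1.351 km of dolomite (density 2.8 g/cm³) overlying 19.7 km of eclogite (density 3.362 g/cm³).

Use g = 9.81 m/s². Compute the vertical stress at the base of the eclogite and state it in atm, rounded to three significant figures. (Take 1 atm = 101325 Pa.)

6780 atm

dolomite: 2800 kg/m³ × 9.81 m/s² × 1351 m = 3.711×10^7 Pa = 366.2 atm
eclogite: 3362 kg/m³ × 9.81 m/s² × 19700 m = 6.497×10^8 Pa = 6412 atm
Total = 366.2 + 6412 = 6778.6 atm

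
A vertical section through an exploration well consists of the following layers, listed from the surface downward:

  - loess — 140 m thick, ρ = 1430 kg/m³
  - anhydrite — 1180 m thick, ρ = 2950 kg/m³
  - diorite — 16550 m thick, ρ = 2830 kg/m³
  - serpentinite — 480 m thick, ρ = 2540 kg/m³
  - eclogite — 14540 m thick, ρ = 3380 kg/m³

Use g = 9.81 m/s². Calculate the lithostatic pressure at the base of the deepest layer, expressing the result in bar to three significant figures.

loess: 1430 kg/m³ × 9.81 m/s² × 140 m = 1.964×10^6 Pa = 19.64 bar
anhydrite: 2950 kg/m³ × 9.81 m/s² × 1180 m = 3.415×10^7 Pa = 341.5 bar
diorite: 2830 kg/m³ × 9.81 m/s² × 16550 m = 4.595×10^8 Pa = 4595 bar
serpentinite: 2540 kg/m³ × 9.81 m/s² × 480 m = 1.196×10^7 Pa = 119.6 bar
eclogite: 3380 kg/m³ × 9.81 m/s² × 14540 m = 4.821×10^8 Pa = 4821 bar
Total = 19.64 + 341.5 + 4595 + 119.6 + 4821 = 9896.5 bar

9900 bar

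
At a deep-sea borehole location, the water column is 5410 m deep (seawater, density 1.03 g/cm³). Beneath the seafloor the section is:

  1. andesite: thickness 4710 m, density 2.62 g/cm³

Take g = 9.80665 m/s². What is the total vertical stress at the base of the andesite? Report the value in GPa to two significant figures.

0.18 GPa

seawater: 1030 kg/m³ × 9.80665 m/s² × 5410 m = 5.465×10^7 Pa = 0.05465 GPa
andesite: 2620 kg/m³ × 9.80665 m/s² × 4710 m = 1.210×10^8 Pa = 0.1210 GPa
Total = 0.05465 + 0.1210 = 0.17566 GPa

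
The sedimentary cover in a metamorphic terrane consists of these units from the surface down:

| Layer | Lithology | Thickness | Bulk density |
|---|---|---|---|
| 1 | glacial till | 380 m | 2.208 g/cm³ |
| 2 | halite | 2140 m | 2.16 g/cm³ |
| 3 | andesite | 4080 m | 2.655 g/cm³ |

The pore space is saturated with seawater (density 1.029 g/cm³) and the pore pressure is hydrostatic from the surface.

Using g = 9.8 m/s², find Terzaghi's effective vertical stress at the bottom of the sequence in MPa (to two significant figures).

Overburden (lithostatic) stress σ_v:
glacial till: 2208 kg/m³ × 9.8 m/s² × 380 m = 8.223×10^6 Pa = 8.223 MPa
halite: 2160 kg/m³ × 9.8 m/s² × 2140 m = 4.530×10^7 Pa = 45.30 MPa
andesite: 2655 kg/m³ × 9.8 m/s² × 4080 m = 1.062×10^8 Pa = 106.2 MPa
Total = 8.223 + 45.30 + 106.2 = 159.68 MPa
Pore pressure P_p = 1029 kg/m³ × 9.8 m/s² × 6600 m = 6.656×10^7 Pa = 66.56 MPa
Effective stress σ' = σ_v − P_p = 159.7 − 66.56 = 93.124 MPa

93 MPa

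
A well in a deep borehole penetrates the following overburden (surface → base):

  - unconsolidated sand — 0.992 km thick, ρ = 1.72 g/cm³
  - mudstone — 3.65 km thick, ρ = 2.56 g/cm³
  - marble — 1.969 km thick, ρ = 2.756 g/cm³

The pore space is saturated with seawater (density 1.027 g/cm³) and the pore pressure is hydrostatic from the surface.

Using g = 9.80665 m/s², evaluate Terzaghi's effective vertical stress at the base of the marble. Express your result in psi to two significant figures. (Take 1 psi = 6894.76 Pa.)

14000 psi

Overburden (lithostatic) stress σ_v:
unconsolidated sand: 1720 kg/m³ × 9.80665 m/s² × 992 m = 1.673×10^7 Pa = 16.73 MPa
mudstone: 2560 kg/m³ × 9.80665 m/s² × 3650 m = 9.163×10^7 Pa = 91.63 MPa
marble: 2756 kg/m³ × 9.80665 m/s² × 1969 m = 5.322×10^7 Pa = 53.22 MPa
Total = 16.73 + 91.63 + 53.22 = 161.58 MPa
Pore pressure P_p = 1027 kg/m³ × 9.80665 m/s² × 6611 m = 6.658×10^7 Pa = 66.58 MPa
Effective stress σ' = σ_v − P_p = 161.6 − 66.58 = 95.000 MPa = 13779 psi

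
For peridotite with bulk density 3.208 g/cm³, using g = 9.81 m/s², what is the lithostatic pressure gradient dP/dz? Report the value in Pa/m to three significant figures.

31500 Pa/m

dP/dz = ρg = 3208 kg/m³ × 9.81 m/s² = 31470 Pa/m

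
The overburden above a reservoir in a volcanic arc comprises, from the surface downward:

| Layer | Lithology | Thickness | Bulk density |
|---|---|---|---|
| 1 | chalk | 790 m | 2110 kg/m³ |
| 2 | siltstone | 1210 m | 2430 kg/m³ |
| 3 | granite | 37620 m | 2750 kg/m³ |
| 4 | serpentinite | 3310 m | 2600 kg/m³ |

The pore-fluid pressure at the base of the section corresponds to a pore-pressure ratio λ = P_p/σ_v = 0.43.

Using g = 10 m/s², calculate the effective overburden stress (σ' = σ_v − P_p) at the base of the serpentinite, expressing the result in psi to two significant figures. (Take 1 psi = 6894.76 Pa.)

Overburden (lithostatic) stress σ_v:
chalk: 2110 kg/m³ × 10 m/s² × 790 m = 1.667×10^7 Pa = 16.67 MPa
siltstone: 2430 kg/m³ × 10 m/s² × 1210 m = 2.940×10^7 Pa = 29.40 MPa
granite: 2750 kg/m³ × 10 m/s² × 37620 m = 1.035×10^9 Pa = 1035 MPa
serpentinite: 2600 kg/m³ × 10 m/s² × 3310 m = 8.606×10^7 Pa = 86.06 MPa
Total = 16.67 + 29.40 + 1035 + 86.06 = 1166.7 MPa
Pore pressure P_p = λ·σ_v = 0.43 × 1167 MPa = 501.7 MPa
Effective stress σ' = σ_v − P_p = 1167 − 501.7 = 665.01 MPa = 96451 psi

96000 psi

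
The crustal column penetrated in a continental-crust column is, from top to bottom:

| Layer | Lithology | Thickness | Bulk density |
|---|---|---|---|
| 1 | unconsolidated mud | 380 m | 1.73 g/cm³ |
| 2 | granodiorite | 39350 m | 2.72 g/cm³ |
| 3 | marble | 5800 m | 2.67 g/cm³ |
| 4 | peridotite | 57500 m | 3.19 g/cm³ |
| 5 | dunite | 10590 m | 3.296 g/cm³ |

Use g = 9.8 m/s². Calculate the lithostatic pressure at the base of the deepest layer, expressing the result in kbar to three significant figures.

33.5 kbar

unconsolidated mud: 1730 kg/m³ × 9.8 m/s² × 380 m = 6.443×10^6 Pa = 0.06443 kbar
granodiorite: 2720 kg/m³ × 9.8 m/s² × 39350 m = 1.049×10^9 Pa = 10.49 kbar
marble: 2670 kg/m³ × 9.8 m/s² × 5800 m = 1.518×10^8 Pa = 1.518 kbar
peridotite: 3190 kg/m³ × 9.8 m/s² × 57500 m = 1.798×10^9 Pa = 17.98 kbar
dunite: 3296 kg/m³ × 9.8 m/s² × 10590 m = 3.421×10^8 Pa = 3.421 kbar
Total = 0.06443 + 10.49 + 1.518 + 17.98 + 3.421 = 33.467 kbar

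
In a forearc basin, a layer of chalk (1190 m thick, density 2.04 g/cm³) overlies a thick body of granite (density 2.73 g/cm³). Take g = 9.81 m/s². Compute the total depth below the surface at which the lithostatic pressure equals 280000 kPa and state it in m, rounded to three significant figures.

Pressure at base of upper layers: 2040×9.81×1190 = 2.381×10^7 Pa = 23815 kPa
Remaining pressure to be supplied by granite: 2.800×10^8 − 2.381×10^7 = 2.562×10^8 Pa
Additional depth in granite = 2.562×10^8 Pa / (2730 kg/m³ × 9.81 m/s²) = 9565.8 m
Total depth = 1190 m + 9565.8 m = 10756 m

10800 m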